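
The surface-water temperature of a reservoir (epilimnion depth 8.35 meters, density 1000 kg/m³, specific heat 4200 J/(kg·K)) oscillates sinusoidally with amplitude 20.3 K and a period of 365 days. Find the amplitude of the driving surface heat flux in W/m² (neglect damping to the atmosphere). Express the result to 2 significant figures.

140

Areal heat capacity C = ρ c_p D = 1000 × 4200 × 8.35 = 3.51×10^7 J/(m^2 K).
ω = 2π / 3.15×10^7 s = 1.99×10^-7 s⁻¹.
Cω = 3.51×10^7 × 1.99×10^-7 = 6.99 W/(m²·K).
F₀ = A × Cω = 20.3 × 6.99 = 142 W/m².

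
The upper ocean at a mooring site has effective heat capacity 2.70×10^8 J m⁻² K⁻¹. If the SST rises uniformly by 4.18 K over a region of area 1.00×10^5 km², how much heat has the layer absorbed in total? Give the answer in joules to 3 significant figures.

Areal heat capacity C = 2.70×10^8 J m⁻² K⁻¹ (given).
Heat per unit area: q = C ΔT = 2.70×10^8 × 4.18 = 1.13×10^9 J/m².
Total heat: Q = q × A = 1.13×10^9 × (1.00×10^5 × 10⁶ m²) = 1.13×10^20 J.

1.13×10^20 J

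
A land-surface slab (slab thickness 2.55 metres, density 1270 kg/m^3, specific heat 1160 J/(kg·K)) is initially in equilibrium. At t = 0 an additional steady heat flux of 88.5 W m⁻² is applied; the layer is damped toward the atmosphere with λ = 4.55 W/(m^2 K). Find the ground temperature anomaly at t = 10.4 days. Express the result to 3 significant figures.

Areal heat capacity C = ρ c_p D = 1270 × 1160 × 2.55 = 3.76×10^6 J/(m^2 K).
τ = C / λ = 3.76×10^6 / 4.55 = 8.26×10^5 s.
Equilibrium anomaly ΔT_eq = F / λ = 88.5 / 4.55 = 19.5 K.
t = 10.4 days = 8.99×10^5 s, so t/τ = 1.09.
ΔT(t) = ΔT_eq (1 − e^(−t/τ)) = 19.5 × (1 − e^−1.09) = 12.9 K.

12.9 K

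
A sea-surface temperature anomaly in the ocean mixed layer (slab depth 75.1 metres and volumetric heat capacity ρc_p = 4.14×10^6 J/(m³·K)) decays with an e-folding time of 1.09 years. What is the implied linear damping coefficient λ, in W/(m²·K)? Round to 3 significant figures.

9.04

Areal heat capacity C = ρc_p × D = 4.14×10^6 × 75.1 = 3.11×10^8 J m⁻² K⁻¹.
τ = 1.09 years = 3.44×10^7 s.
λ = C / τ = 3.11×10^8 / 3.44×10^7 = 9.04 W/(m²·K).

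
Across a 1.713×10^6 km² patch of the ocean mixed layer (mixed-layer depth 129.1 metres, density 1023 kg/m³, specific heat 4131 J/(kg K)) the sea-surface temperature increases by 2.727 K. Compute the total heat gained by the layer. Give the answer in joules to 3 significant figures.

Areal heat capacity C = ρ c_p D = 1023 × 4131 × 129.1 = 5.46×10^8 J/(m^2 K).
Heat per unit area: q = C ΔT = 5.46×10^8 × 2.727 = 1.49×10^9 J/m².
Total heat: Q = q × A = 1.49×10^9 × (1.713×10^6 × 10⁶ m²) = 2.55×10^21 J.

2.55×10^21 J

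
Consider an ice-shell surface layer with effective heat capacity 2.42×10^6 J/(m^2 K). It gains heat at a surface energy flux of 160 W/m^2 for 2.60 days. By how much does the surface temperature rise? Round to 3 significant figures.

14.9 K

Areal heat capacity C = 2.42×10^6 J/(m^2 K) (given).
Net heat input Q = F Δt = 160 × (2.60 days × 86400 s/day) = 3.59×10^7 J/m².
ΔT = Q / C = 3.59×10^7 / 2.42×10^6 = 14.9 K.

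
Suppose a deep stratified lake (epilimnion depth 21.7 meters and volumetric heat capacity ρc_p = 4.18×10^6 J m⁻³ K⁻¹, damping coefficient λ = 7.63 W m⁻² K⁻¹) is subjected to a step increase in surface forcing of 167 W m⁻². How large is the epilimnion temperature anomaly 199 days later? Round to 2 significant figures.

17 K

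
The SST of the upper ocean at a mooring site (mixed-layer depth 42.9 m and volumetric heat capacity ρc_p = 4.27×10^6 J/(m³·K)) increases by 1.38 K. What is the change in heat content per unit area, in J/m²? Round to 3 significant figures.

Areal heat capacity C = ρc_p × D = 4.27×10^6 × 42.9 = 1.83×10^8 J/(m^2 K).
ΔQ = C ΔT = 1.83×10^8 × 1.38 = 2.53×10^8 J/m².

2.53×10^8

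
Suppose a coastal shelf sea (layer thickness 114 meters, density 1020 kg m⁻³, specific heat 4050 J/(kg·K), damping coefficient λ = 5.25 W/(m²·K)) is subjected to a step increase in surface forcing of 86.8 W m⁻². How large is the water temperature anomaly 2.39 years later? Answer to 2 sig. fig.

9.4 K

Areal heat capacity C = ρ c_p D = 1020 × 4050 × 114 = 4.71×10^8 J/(m²·K).
τ = C / λ = 4.71×10^8 / 5.25 = 8.97×10^7 s.
Equilibrium anomaly ΔT_eq = F / λ = 86.8 / 5.25 = 16.5 K.
t = 2.39 years = 7.54×10^7 s, so t/τ = 0.841.
ΔT(t) = ΔT_eq (1 − e^(−t/τ)) = 16.5 × (1 − e^−0.841) = 9.40 K.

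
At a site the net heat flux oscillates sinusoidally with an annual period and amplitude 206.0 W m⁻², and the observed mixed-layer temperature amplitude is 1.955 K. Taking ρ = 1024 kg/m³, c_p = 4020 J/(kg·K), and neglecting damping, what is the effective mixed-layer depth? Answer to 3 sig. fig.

ω = 2π / 3.15×10^7 s = 1.99×10^-7 s⁻¹.
Required C = F₀ / (A ω) = 206.0 / (1.955 × 1.99×10^-7) = 5.29×10^8 J/(m²·K).
D = C / (ρ c_p) = 5.29×10^8 / (1024 × 4020) = 128 m.

128 m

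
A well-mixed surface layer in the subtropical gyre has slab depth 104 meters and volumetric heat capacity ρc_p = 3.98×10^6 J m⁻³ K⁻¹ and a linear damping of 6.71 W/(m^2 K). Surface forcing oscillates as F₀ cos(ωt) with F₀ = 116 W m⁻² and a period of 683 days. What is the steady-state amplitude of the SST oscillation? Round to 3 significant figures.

2.60 K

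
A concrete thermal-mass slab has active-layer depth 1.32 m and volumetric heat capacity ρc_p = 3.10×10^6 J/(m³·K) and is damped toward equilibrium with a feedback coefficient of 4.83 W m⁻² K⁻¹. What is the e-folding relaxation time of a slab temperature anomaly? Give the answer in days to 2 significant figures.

Areal heat capacity C = ρc_p × D = 3.10×10^6 × 1.32 = 4.09×10^6 J/(m^2 K).
Relaxation time τ = C / λ = 4.09×10^6 / 4.83 = 8.47×10^5 s.
In days: 8.47×10^5 s / (86400 s/day) = 9.81 days.

9.8 days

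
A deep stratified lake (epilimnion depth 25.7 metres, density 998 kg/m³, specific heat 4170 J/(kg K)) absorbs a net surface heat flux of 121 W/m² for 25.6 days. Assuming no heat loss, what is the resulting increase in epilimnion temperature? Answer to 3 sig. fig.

2.50 K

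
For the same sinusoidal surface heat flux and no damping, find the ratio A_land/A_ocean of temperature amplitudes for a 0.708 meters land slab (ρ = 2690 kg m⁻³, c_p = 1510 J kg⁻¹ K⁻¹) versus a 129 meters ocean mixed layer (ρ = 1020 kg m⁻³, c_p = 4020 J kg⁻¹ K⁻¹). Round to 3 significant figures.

184

C_ocean = 1020 × 4020 × 129 = 5.29×10^8 J/(m²·K).
C_land = 2690 × 1510 × 0.708 = 2.88×10^6 J/(m²·K).
Undamped amplitude ∝ 1/C, so A_land/A_ocean = C_ocean/C_land = 184.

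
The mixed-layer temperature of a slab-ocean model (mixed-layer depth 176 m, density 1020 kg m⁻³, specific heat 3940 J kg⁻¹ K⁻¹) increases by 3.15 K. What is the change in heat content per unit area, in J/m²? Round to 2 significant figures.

Areal heat capacity C = ρ c_p D = 1020 × 3940 × 176 = 7.07×10^8 J m⁻² K⁻¹.
ΔQ = C ΔT = 7.07×10^8 × 3.15 = 2.23×10^9 J/m².

2.2×10^9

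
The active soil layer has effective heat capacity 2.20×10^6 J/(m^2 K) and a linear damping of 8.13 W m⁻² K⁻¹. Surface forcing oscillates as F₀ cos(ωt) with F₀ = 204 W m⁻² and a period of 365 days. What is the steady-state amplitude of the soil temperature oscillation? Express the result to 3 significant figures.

25.1 K

Areal heat capacity C = 2.20×10^6 J/(m^2 K) (given).
Angular frequency ω = 2π / T = 2π / 3.15×10^7 s = 1.99×10^-7 s⁻¹.
√((Cω)² + λ²) = √((0.438)² + 8.13²) = 8.14 W/(m²·K).
Amplitude A = F₀ / √((Cω)²+λ²) = 204 / 8.14 = 25.1 K.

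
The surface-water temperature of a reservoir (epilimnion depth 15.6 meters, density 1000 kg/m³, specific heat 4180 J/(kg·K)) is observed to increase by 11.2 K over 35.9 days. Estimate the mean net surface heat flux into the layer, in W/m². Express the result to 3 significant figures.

235

Areal heat capacity C = ρ c_p D = 1000 × 4180 × 15.6 = 6.52×10^7 J/(m²·K).
Required heat per unit area: Q = C ΔT = 6.52×10^7 × 11.2 = 7.30×10^8 J/m².
Flux F = Q / Δt = 7.30×10^8 / 3.10×10^6 s = 235 W/m².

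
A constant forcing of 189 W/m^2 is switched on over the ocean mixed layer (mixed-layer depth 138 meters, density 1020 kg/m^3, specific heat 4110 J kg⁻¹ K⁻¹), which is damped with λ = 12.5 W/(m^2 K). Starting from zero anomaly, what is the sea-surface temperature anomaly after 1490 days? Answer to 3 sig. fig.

14.2 K

Areal heat capacity C = ρ c_p D = 1020 × 4110 × 138 = 5.79×10^8 J m⁻² K⁻¹.
τ = C / λ = 5.79×10^8 / 12.5 = 4.63×10^7 s.
Equilibrium anomaly ΔT_eq = F / λ = 189 / 12.5 = 15.1 K.
t = 1490 days = 1.29×10^8 s, so t/τ = 2.78.
ΔT(t) = ΔT_eq (1 − e^(−t/τ)) = 15.1 × (1 − e^−2.78) = 14.2 K.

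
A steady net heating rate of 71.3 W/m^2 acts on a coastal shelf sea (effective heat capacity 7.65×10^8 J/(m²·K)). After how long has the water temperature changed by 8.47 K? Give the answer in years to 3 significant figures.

2.88 years

Areal heat capacity C = 7.65×10^8 J/(m²·K) (given).
Time required: Δt = C ΔT / F = 7.65×10^8 × 8.47 / 71.3 = 9.09×10^7 s.
In years: 9.09×10^7 s / (3.156×10^7 s/year) = 2.88 years.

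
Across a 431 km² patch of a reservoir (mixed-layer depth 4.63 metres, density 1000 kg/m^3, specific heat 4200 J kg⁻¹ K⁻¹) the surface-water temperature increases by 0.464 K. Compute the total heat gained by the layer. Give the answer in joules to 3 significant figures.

Areal heat capacity C = ρ c_p D = 1000 × 4200 × 4.63 = 1.94×10^7 J/(m^2 K).
Heat per unit area: q = C ΔT = 1.94×10^7 × 0.464 = 9.02×10^6 J/m².
Total heat: Q = q × A = 9.02×10^6 × (431 × 10⁶ m²) = 3.89×10^15 J.

3.89×10^15 J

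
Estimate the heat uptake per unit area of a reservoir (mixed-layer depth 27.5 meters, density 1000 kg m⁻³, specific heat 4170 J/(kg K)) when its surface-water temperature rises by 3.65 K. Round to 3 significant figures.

4.19×10^8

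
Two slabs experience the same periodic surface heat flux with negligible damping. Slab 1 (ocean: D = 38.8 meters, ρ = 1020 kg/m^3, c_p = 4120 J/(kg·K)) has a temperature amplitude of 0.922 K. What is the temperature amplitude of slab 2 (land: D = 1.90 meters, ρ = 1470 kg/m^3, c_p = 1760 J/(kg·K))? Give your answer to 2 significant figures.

31 K

C_ocean = 1.63×10^8 J/(m²·K); C_land = 4.92×10^6 J/(m²·K).
A ∝ 1/C ⇒ A_land = A_ocean × C_ocean/C_land = 0.922 × 33.2 = 30.6 K.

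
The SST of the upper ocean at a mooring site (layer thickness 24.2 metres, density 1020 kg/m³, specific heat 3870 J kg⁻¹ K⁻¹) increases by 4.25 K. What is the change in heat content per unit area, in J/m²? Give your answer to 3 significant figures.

Areal heat capacity C = ρ c_p D = 1020 × 3870 × 24.2 = 9.55×10^7 J/(m^2 K).
ΔQ = C ΔT = 9.55×10^7 × 4.25 = 4.06×10^8 J/m².

4.06×10^8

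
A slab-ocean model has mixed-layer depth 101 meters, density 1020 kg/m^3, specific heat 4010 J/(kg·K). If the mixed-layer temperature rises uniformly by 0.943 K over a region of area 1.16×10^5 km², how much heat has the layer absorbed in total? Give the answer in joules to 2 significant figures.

4.5×10^19 J

Areal heat capacity C = ρ c_p D = 1020 × 4010 × 101 = 4.13×10^8 J/(m²·K).
Heat per unit area: q = C ΔT = 4.13×10^8 × 0.943 = 3.90×10^8 J/m².
Total heat: Q = q × A = 3.90×10^8 × (1.16×10^5 × 10⁶ m²) = 4.52×10^19 J.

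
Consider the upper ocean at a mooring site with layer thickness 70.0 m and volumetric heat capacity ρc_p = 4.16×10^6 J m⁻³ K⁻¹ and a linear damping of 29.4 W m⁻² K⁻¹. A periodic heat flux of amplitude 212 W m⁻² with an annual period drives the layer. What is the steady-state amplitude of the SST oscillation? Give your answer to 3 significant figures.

Areal heat capacity C = ρc_p × D = 4.16×10^6 × 70.0 = 2.91×10^8 J/(m²·K).
Angular frequency ω = 2π / T = 2π / 3.15×10^7 s = 1.99×10^-7 s⁻¹.
√((Cω)² + λ²) = √((58.0)² + 29.4²) = 65.0 W/(m²·K).
Amplitude A = F₀ / √((Cω)²+λ²) = 212 / 65.0 = 3.26 K.

3.26 K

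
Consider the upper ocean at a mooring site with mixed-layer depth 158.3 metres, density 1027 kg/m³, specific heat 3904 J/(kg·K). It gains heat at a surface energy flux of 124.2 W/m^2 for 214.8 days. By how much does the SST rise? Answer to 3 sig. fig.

Areal heat capacity C = ρ c_p D = 1027 × 3904 × 158.3 = 6.35×10^8 J/(m^2 K).
Net heat input Q = F Δt = 124.2 × (214.8 days × 86400 s/day) = 2.30×10^9 J/m².
ΔT = Q / C = 2.30×10^9 / 6.35×10^8 = 3.63 K.

3.63 K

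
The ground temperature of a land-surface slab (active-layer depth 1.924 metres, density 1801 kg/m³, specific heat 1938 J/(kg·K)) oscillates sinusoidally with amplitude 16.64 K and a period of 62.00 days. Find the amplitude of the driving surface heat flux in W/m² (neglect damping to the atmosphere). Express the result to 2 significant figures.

Areal heat capacity C = ρ c_p D = 1801 × 1938 × 1.924 = 6.72×10^6 J m⁻² K⁻¹.
ω = 2π / 5.36×10^6 s = 1.17×10^-6 s⁻¹.
Cω = 6.72×10^6 × 1.17×10^-6 = 7.88 W/(m²·K).
F₀ = A × Cω = 16.64 × 7.88 = 131 W/m².

130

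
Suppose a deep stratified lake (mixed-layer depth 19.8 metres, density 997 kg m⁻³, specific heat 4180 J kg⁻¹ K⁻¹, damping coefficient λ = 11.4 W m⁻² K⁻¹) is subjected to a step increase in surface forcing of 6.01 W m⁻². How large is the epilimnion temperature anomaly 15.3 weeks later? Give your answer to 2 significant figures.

Areal heat capacity C = ρ c_p D = 997 × 4180 × 19.8 = 8.25×10^7 J m⁻² K⁻¹.
τ = C / λ = 8.25×10^7 / 11.4 = 7.24×10^6 s.
Equilibrium anomaly ΔT_eq = F / λ = 6.01 / 11.4 = 0.527 K.
t = 15.3 weeks = 9.25×10^6 s, so t/τ = 1.28.
ΔT(t) = ΔT_eq (1 − e^(−t/τ)) = 0.527 × (1 − e^−1.28) = 0.380 K.

0.38 K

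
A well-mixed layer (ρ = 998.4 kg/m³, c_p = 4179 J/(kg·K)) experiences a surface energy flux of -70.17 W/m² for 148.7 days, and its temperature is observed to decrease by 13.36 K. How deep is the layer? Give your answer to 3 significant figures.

16.2 m

Heat input Q = F Δt = -70.17 × 1.28×10^7 s = -9.02×10^8 J/m².
Required areal heat capacity C = Q / ΔT = 6.75×10^7 J/(m²·K).
Depth D = C / (ρ c_p) = 6.75×10^7 / (998.4 × 4179) = 16.2 m.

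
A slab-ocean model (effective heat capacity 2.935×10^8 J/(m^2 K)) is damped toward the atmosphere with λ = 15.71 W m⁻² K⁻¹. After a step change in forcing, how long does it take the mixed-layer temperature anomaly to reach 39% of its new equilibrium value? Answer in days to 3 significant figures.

107 days

Areal heat capacity C = 2.935×10^8 J/(m^2 K) (given).
τ = C / λ = 2.94×10^8 / 15.71 = 1.87×10^7 s.
Fraction reached: 1 − e^(−t/τ) = 0.39 ⇒ t = −τ ln(1 − 0.39) = τ × 0.494.
t = 9.23×10^6 s = 107 days.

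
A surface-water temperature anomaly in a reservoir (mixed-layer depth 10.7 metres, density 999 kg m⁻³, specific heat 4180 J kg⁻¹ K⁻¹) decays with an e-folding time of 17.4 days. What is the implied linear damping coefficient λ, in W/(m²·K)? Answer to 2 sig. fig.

30

Areal heat capacity C = ρ c_p D = 999 × 4180 × 10.7 = 4.47×10^7 J/(m^2 K).
τ = 17.4 days = 1.50×10^6 s.
λ = C / τ = 4.47×10^7 / 1.50×10^6 = 29.7 W/(m²·K).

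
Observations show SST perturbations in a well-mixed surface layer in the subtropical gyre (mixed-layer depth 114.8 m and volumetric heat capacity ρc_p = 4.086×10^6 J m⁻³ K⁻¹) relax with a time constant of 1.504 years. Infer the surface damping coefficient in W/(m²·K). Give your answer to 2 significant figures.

Areal heat capacity C = ρc_p × D = 4.086×10^6 × 114.8 = 4.69×10^8 J/(m²·K).
τ = 1.504 years = 4.75×10^7 s.
λ = C / τ = 4.69×10^8 / 4.75×10^7 = 9.88 W/(m²·K).

9.9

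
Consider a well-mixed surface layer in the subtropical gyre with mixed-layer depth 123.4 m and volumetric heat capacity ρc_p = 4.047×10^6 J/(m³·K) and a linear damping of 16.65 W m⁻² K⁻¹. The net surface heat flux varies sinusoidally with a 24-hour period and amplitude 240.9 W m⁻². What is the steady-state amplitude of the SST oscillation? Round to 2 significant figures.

0.0066 K

Areal heat capacity C = ρc_p × D = 4.047×10^6 × 123.4 = 4.99×10^8 J/(m^2 K).
Angular frequency ω = 2π / T = 2π / 86400 s = 7.27×10^-5 s⁻¹.
√((Cω)² + λ²) = √((36300)² + 16.65²) = 36300 W/(m²·K).
Amplitude A = F₀ / √((Cω)²+λ²) = 240.9 / 36300 = 0.00663 K.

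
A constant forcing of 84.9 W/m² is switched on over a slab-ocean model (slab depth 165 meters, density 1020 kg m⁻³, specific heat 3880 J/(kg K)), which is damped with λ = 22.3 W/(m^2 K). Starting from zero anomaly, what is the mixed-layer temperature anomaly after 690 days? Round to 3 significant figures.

3.31 K

Areal heat capacity C = ρ c_p D = 1020 × 3880 × 165 = 6.53×10^8 J/(m^2 K).
τ = C / λ = 6.53×10^8 / 22.3 = 2.93×10^7 s.
Equilibrium anomaly ΔT_eq = F / λ = 84.9 / 22.3 = 3.81 K.
t = 690 days = 5.96×10^7 s, so t/τ = 2.04.
ΔT(t) = ΔT_eq (1 − e^(−t/τ)) = 3.81 × (1 − e^−2.04) = 3.31 K.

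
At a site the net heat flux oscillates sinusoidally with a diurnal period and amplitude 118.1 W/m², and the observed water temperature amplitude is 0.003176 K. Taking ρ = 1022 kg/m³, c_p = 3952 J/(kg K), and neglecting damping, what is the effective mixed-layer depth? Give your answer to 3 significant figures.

ω = 2π / 86400 s = 7.27×10^-5 s⁻¹.
Required C = F₀ / (A ω) = 118.1 / (0.003176 × 7.27×10^-5) = 5.11×10^8 J/(m²·K).
D = C / (ρ c_p) = 5.11×10^8 / (1022 × 3952) = 127 m.

127 m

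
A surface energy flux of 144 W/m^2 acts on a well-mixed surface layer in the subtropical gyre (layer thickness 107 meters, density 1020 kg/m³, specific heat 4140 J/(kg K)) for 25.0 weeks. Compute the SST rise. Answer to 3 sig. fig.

4.82 K

Areal heat capacity C = ρ c_p D = 1020 × 4140 × 107 = 4.52×10^8 J/(m^2 K).
Net heat input Q = F Δt = 144 × (25.0 weeks × 6.048×10^5 s/week) = 2.18×10^9 J/m².
ΔT = Q / C = 2.18×10^9 / 4.52×10^8 = 4.82 K.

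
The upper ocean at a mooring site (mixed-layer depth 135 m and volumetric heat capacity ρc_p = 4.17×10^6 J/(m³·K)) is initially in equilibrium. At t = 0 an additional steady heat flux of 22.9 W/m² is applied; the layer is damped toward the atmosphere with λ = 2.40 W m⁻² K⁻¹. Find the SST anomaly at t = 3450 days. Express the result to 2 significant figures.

6.9 K

Areal heat capacity C = ρc_p × D = 4.17×10^6 × 135 = 5.63×10^8 J/(m²·K).
τ = C / λ = 5.63×10^8 / 2.40 = 2.35×10^8 s.
Equilibrium anomaly ΔT_eq = F / λ = 22.9 / 2.40 = 9.54 K.
t = 3450 days = 2.98×10^8 s, so t/τ = 1.27.
ΔT(t) = ΔT_eq (1 − e^(−t/τ)) = 9.54 × (1 − e^−1.27) = 6.86 K.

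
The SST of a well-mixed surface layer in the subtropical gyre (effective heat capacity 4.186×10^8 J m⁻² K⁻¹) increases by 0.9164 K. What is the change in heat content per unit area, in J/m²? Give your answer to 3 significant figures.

3.84×10^8

Areal heat capacity C = 4.186×10^8 J m⁻² K⁻¹ (given).
ΔQ = C ΔT = 4.19×10^8 × 0.9164 = 3.84×10^8 J/m².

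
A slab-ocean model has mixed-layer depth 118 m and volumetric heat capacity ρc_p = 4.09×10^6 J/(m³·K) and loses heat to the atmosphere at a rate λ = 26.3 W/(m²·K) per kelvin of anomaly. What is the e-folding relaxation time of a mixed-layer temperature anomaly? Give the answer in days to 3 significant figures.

212 days

Areal heat capacity C = ρc_p × D = 4.09×10^6 × 118 = 4.83×10^8 J m⁻² K⁻¹.
Relaxation time τ = C / λ = 4.83×10^8 / 26.3 = 1.84×10^7 s.
In days: 1.84×10^7 s / (86400 s/day) = 212 days.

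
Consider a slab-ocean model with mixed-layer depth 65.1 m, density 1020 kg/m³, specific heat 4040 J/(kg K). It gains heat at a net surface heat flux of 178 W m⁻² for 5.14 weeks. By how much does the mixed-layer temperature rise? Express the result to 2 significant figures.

2.1 K

Areal heat capacity C = ρ c_p D = 1020 × 4040 × 65.1 = 2.68×10^8 J/(m²·K).
Net heat input Q = F Δt = 178 × (5.14 weeks × 6.048×10^5 s/week) = 5.53×10^8 J/m².
ΔT = Q / C = 5.53×10^8 / 2.68×10^8 = 2.06 K.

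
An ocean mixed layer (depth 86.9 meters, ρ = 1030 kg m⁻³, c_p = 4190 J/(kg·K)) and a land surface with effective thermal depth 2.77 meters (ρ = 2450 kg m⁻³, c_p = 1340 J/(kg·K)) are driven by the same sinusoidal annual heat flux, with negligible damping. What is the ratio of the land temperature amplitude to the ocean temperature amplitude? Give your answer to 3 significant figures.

41.2

C_ocean = 1030 × 4190 × 86.9 = 3.75×10^8 J/(m²·K).
C_land = 2450 × 1340 × 2.77 = 9.09×10^6 J/(m²·K).
Undamped amplitude ∝ 1/C, so A_land/A_ocean = C_ocean/C_land = 41.2.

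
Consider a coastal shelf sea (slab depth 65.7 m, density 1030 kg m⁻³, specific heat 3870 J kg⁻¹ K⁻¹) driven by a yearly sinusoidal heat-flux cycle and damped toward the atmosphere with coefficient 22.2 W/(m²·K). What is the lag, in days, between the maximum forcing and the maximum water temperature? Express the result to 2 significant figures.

68 days

Areal heat capacity C = ρ c_p D = 1030 × 3870 × 65.7 = 2.62×10^8 J m⁻² K⁻¹.
ω = 2π / 3.15×10^7 s = 1.99×10^-7 s⁻¹.
Phase lag φ = arctan(Cω/λ) = arctan(52.2/22.2) = 1.17 rad.
Time lag = φ / ω = 1.17 / 1.99×10^-7 = 5.86×10^6 s = 67.9 days.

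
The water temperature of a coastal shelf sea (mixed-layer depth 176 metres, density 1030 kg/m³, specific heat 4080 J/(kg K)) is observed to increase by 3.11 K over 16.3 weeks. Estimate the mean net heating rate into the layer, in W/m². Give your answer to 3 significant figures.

233

Areal heat capacity C = ρ c_p D = 1030 × 4080 × 176 = 7.40×10^8 J/(m²·K).
Required heat per unit area: Q = C ΔT = 7.40×10^8 × 3.11 = 2.30×10^9 J/m².
Flux F = Q / Δt = 2.30×10^9 / 9.86×10^6 s = 233 W/m².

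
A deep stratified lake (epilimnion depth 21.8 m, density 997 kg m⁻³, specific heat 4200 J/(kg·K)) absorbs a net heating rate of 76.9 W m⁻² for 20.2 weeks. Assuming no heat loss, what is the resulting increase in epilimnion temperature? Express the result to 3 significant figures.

Areal heat capacity C = ρ c_p D = 997 × 4200 × 21.8 = 9.13×10^7 J m⁻² K⁻¹.
Net heat input Q = F Δt = 76.9 × (20.2 weeks × 6.048×10^5 s/week) = 9.39×10^8 J/m².
ΔT = Q / C = 9.39×10^8 / 9.13×10^7 = 10.3 K.

10.3 K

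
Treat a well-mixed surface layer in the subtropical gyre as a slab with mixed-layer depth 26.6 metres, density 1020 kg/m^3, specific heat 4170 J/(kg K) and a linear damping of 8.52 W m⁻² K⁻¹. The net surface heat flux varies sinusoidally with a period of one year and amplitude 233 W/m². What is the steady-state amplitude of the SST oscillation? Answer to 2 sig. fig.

9.7 K

Areal heat capacity C = ρ c_p D = 1020 × 4170 × 26.6 = 1.13×10^8 J/(m^2 K).
Angular frequency ω = 2π / T = 2π / 3.15×10^7 s = 1.99×10^-7 s⁻¹.
√((Cω)² + λ²) = √((22.5)² + 8.52²) = 24.1 W/(m²·K).
Amplitude A = F₀ / √((Cω)²+λ²) = 233 / 24.1 = 9.67 K.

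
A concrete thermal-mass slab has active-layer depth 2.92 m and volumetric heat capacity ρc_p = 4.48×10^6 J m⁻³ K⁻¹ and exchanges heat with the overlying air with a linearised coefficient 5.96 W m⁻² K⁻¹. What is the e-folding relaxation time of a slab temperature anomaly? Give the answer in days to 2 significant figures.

Areal heat capacity C = ρc_p × D = 4.48×10^6 × 2.92 = 1.31×10^7 J m⁻² K⁻¹.
Relaxation time τ = C / λ = 1.31×10^7 / 5.96 = 2.19×10^6 s.
In days: 2.19×10^6 s / (86400 s/day) = 25.4 days.

25 days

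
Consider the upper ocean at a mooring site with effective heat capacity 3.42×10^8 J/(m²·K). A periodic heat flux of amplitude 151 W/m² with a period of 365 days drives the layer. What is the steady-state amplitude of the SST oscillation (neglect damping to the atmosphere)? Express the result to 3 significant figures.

2.22 K

Areal heat capacity C = 3.42×10^8 J/(m²·K) (given).
Angular frequency ω = 2π / T = 2π / 3.15×10^7 s = 1.99×10^-7 s⁻¹.
Cω = 3.42×10^8 × 1.99×10^-7 = 68.1 W/(m²·K).
Amplitude A = F₀ / (Cω) = 151 / 68.1 = 2.22 K.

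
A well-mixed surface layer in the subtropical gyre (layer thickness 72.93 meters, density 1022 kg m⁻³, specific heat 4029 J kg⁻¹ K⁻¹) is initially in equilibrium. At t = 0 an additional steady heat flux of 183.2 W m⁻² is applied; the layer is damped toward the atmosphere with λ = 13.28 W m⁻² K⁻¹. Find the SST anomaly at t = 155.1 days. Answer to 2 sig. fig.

6.2 K

Areal heat capacity C = ρ c_p D = 1022 × 4029 × 72.93 = 3.00×10^8 J/(m^2 K).
τ = C / λ = 3.00×10^8 / 13.28 = 2.26×10^7 s.
Equilibrium anomaly ΔT_eq = F / λ = 183.2 / 13.28 = 13.8 K.
t = 155.1 days = 1.34×10^7 s, so t/τ = 0.593.
ΔT(t) = ΔT_eq (1 − e^(−t/τ)) = 13.8 × (1 − e^−0.593) = 6.17 K.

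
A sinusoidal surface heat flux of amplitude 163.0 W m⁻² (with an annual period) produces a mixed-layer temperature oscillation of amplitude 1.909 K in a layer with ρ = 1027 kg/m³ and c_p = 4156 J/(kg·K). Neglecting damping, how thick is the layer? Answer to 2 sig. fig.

ω = 2π / 3.15×10^7 s = 1.99×10^-7 s⁻¹.
Required C = F₀ / (A ω) = 163.0 / (1.909 × 1.99×10^-7) = 4.29×10^8 J/(m²·K).
D = C / (ρ c_p) = 4.29×10^8 / (1027 × 4156) = 100 m.

100 m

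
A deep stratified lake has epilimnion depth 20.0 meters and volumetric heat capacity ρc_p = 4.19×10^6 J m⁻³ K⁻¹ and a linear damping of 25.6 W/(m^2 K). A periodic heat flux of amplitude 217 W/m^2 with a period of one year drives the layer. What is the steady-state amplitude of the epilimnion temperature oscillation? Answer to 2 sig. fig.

Areal heat capacity C = ρc_p × D = 4.19×10^6 × 20.0 = 8.38×10^7 J m⁻² K⁻¹.
Angular frequency ω = 2π / T = 2π / 3.15×10^7 s = 1.99×10^-7 s⁻¹.
√((Cω)² + λ²) = √((16.7)² + 25.6²) = 30.6 W/(m²·K).
Amplitude A = F₀ / √((Cω)²+λ²) = 217 / 30.6 = 7.10 K.

7.1 K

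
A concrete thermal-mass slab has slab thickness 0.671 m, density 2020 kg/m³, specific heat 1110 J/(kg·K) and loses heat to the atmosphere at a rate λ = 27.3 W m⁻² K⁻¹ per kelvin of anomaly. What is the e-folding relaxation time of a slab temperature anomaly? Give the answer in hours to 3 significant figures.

Areal heat capacity C = ρ c_p D = 2020 × 1110 × 0.671 = 1.50×10^6 J/(m^2 K).
Relaxation time τ = C / λ = 1.50×10^6 / 27.3 = 55100 s.
In hours: 55100 s / (3600 s/hour) = 15.3 hours.

15.3 hours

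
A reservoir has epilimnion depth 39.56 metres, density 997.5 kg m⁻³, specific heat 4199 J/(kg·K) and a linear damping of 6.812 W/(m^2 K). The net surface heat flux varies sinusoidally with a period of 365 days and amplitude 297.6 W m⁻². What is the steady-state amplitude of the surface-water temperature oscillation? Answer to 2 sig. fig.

8.8 K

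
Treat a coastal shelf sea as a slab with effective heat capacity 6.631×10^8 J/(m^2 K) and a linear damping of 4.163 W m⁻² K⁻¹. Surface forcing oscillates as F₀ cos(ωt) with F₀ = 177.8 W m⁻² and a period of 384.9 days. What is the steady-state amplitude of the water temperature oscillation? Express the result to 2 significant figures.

1.4 K

Areal heat capacity C = 6.631×10^8 J/(m^2 K) (given).
Angular frequency ω = 2π / T = 2π / 3.33×10^7 s = 1.89×10^-7 s⁻¹.
√((Cω)² + λ²) = √((125)² + 4.163²) = 125 W/(m²·K).
Amplitude A = F₀ / √((Cω)²+λ²) = 177.8 / 125 = 1.42 K.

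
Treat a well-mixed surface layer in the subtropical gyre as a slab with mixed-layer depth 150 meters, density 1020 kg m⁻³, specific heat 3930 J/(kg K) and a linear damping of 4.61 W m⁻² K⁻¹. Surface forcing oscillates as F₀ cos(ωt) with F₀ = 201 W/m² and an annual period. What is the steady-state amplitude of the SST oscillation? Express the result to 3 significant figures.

1.68 K

Areal heat capacity C = ρ c_p D = 1020 × 3930 × 150 = 6.01×10^8 J/(m²·K).
Angular frequency ω = 2π / T = 2π / 3.15×10^7 s = 1.99×10^-7 s⁻¹.
√((Cω)² + λ²) = √((120)² + 4.61²) = 120 W/(m²·K).
Amplitude A = F₀ / √((Cω)²+λ²) = 201 / 120 = 1.68 K.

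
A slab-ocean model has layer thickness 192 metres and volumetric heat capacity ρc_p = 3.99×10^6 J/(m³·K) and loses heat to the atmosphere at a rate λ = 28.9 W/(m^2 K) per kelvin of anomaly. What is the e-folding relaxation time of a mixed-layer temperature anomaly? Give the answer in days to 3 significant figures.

307 days

Areal heat capacity C = ρc_p × D = 3.99×10^6 × 192 = 7.66×10^8 J/(m^2 K).
Relaxation time τ = C / λ = 7.66×10^8 / 28.9 = 2.65×10^7 s.
In days: 2.65×10^7 s / (86400 s/day) = 307 days.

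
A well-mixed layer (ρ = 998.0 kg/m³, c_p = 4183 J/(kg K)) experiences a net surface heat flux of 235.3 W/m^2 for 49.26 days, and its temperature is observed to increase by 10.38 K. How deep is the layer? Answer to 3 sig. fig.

23.1 m

Heat input Q = F Δt = 235.3 × 4.26×10^6 s = 1.00×10^9 J/m².
Required areal heat capacity C = Q / ΔT = 9.65×10^7 J/(m²·K).
Depth D = C / (ρ c_p) = 9.65×10^7 / (998.0 × 4183) = 23.1 m.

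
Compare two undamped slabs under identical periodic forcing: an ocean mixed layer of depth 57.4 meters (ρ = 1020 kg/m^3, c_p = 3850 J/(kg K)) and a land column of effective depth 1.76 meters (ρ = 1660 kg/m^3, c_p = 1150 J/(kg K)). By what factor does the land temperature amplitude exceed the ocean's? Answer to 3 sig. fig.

C_ocean = 1020 × 3850 × 57.4 = 2.25×10^8 J/(m²·K).
C_land = 1660 × 1150 × 1.76 = 3.36×10^6 J/(m²·K).
Undamped amplitude ∝ 1/C, so A_land/A_ocean = C_ocean/C_land = 67.1.

67.1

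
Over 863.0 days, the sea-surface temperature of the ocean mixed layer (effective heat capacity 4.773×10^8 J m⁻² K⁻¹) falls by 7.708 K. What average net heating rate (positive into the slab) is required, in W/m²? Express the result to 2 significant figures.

Areal heat capacity C = 4.773×10^8 J m⁻² K⁻¹ (given).
Required heat per unit area: Q = C ΔT = 4.77×10^8 × -7.708 = -3.68×10^9 J/m².
Flux F = Q / Δt = -3.68×10^9 / 7.46×10^7 s = -49.3 W/m².

-49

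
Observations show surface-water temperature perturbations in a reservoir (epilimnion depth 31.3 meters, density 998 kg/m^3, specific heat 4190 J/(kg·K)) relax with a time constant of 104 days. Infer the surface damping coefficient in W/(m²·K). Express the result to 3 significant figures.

14.6

Areal heat capacity C = ρ c_p D = 998 × 4190 × 31.3 = 1.31×10^8 J/(m²·K).
τ = 104 days = 8.99×10^6 s.
λ = C / τ = 1.31×10^8 / 8.99×10^6 = 14.6 W/(m²·K).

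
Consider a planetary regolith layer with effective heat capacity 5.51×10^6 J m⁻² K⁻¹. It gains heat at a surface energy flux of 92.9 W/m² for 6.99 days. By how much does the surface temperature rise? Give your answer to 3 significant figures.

Areal heat capacity C = 5.51×10^6 J m⁻² K⁻¹ (given).
Net heat input Q = F Δt = 92.9 × (6.99 days × 86400 s/day) = 5.61×10^7 J/m².
ΔT = Q / C = 5.61×10^7 / 5.51×10^6 = 10.2 K.

10.2 K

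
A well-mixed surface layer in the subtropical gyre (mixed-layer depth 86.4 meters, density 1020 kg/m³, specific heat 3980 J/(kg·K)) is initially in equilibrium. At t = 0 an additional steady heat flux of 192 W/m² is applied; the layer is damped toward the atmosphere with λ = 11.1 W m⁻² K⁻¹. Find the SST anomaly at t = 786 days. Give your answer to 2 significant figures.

15 K

Areal heat capacity C = ρ c_p D = 1020 × 3980 × 86.4 = 3.51×10^8 J/(m^2 K).
τ = C / λ = 3.51×10^8 / 11.1 = 3.16×10^7 s.
Equilibrium anomaly ΔT_eq = F / λ = 192 / 11.1 = 17.3 K.
t = 786 days = 6.79×10^7 s, so t/τ = 2.15.
ΔT(t) = ΔT_eq (1 − e^(−t/τ)) = 17.3 × (1 − e^−2.15) = 15.3 K.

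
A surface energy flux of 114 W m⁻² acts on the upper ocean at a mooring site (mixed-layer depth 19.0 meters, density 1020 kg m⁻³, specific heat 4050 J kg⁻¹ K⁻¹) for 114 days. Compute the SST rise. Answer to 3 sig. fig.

14.3 K

Areal heat capacity C = ρ c_p D = 1020 × 4050 × 19.0 = 7.85×10^7 J/(m^2 K).
Net heat input Q = F Δt = 114 × (114 days × 86400 s/day) = 1.12×10^9 J/m².
ΔT = Q / C = 1.12×10^9 / 7.85×10^7 = 14.3 K.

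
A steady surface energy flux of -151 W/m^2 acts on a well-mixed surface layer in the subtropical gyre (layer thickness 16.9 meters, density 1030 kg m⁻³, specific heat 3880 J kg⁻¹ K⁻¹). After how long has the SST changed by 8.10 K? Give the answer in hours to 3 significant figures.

Areal heat capacity C = ρ c_p D = 1030 × 3880 × 16.9 = 6.75×10^7 J/(m^2 K).
Time required: Δt = C ΔT / F = 6.75×10^7 × -8.10 / -151 = 3.62×10^6 s.
In hours: 3.62×10^6 s / (3600 s/hour) = 1010 hours.

1010 hours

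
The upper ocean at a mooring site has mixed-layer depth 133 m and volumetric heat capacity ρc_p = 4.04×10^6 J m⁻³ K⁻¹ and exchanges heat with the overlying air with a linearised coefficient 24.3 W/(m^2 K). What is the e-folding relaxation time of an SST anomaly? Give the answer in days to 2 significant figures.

260 days

Areal heat capacity C = ρc_p × D = 4.04×10^6 × 133 = 5.37×10^8 J/(m^2 K).
Relaxation time τ = C / λ = 5.37×10^8 / 24.3 = 2.21×10^7 s.
In days: 2.21×10^7 s / (86400 s/day) = 256 days.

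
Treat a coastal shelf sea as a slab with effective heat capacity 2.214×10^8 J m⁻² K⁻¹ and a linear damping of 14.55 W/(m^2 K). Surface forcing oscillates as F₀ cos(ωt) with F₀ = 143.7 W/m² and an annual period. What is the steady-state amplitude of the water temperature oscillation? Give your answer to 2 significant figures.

3.1 K

Areal heat capacity C = 2.214×10^8 J m⁻² K⁻¹ (given).
Angular frequency ω = 2π / T = 2π / 3.15×10^7 s = 1.99×10^-7 s⁻¹.
√((Cω)² + λ²) = √((44.1)² + 14.55²) = 46.4 W/(m²·K).
Amplitude A = F₀ / √((Cω)²+λ²) = 143.7 / 46.4 = 3.09 K.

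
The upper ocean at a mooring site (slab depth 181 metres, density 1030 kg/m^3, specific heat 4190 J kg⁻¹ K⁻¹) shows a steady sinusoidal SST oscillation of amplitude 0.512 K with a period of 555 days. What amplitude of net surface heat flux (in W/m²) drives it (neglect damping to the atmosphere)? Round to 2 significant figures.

Areal heat capacity C = ρ c_p D = 1030 × 4190 × 181 = 7.81×10^8 J/(m²·K).
ω = 2π / 4.80×10^7 s = 1.31×10^-7 s⁻¹.
Cω = 7.81×10^8 × 1.31×10^-7 = 102 W/(m²·K).
F₀ = A × Cω = 0.512 × 102 = 52.4 W/m².

52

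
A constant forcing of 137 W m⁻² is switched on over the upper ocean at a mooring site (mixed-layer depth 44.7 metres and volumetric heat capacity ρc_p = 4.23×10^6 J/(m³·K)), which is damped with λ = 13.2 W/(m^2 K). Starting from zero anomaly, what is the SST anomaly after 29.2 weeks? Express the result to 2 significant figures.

Areal heat capacity C = ρc_p × D = 4.23×10^6 × 44.7 = 1.89×10^8 J m⁻² K⁻¹.
τ = C / λ = 1.89×10^8 / 13.2 = 1.43×10^7 s.
Equilibrium anomaly ΔT_eq = F / λ = 137 / 13.2 = 10.4 K.
t = 29.2 weeks = 1.77×10^7 s, so t/τ = 1.23.
ΔT(t) = ΔT_eq (1 − e^(−t/τ)) = 10.4 × (1 − e^−1.23) = 7.35 K.

7.4 K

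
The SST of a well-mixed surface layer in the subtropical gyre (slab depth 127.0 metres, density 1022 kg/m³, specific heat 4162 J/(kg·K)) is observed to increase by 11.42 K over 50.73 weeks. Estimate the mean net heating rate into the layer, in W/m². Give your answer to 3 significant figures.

201

Areal heat capacity C = ρ c_p D = 1022 × 4162 × 127.0 = 5.40×10^8 J/(m²·K).
Required heat per unit area: Q = C ΔT = 5.40×10^8 × 11.42 = 6.17×10^9 J/m².
Flux F = Q / Δt = 6.17×10^9 / 3.07×10^7 s = 201 W/m².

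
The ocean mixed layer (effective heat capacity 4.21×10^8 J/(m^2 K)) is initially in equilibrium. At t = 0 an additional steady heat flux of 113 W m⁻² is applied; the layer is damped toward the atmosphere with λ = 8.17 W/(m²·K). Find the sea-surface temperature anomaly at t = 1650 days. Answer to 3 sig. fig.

13.0 K

Areal heat capacity C = 4.21×10^8 J/(m^2 K) (given).
τ = C / λ = 4.21×10^8 / 8.17 = 5.15×10^7 s.
Equilibrium anomaly ΔT_eq = F / λ = 113 / 8.17 = 13.8 K.
t = 1650 days = 1.43×10^8 s, so t/τ = 2.77.
ΔT(t) = ΔT_eq (1 − e^(−t/τ)) = 13.8 × (1 − e^−2.77) = 13.0 K.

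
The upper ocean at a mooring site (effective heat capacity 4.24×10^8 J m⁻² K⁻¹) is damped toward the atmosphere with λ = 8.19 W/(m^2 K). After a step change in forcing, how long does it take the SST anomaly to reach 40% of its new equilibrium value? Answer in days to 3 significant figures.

306 days

Areal heat capacity C = 4.24×10^8 J m⁻² K⁻¹ (given).
τ = C / λ = 4.24×10^8 / 8.19 = 5.18×10^7 s.
Fraction reached: 1 − e^(−t/τ) = 0.40 ⇒ t = −τ ln(1 − 0.40) = τ × 0.511.
t = 2.64×10^7 s = 306 days.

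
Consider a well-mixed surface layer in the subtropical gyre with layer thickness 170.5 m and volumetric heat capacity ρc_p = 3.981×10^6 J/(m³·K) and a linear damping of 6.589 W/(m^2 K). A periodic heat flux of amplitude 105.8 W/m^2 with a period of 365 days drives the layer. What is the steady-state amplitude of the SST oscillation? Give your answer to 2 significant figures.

0.78 K

Areal heat capacity C = ρc_p × D = 3.981×10^6 × 170.5 = 6.79×10^8 J/(m²·K).
Angular frequency ω = 2π / T = 2π / 3.15×10^7 s = 1.99×10^-7 s⁻¹.
√((Cω)² + λ²) = √((135)² + 6.589²) = 135 W/(m²·K).
Amplitude A = F₀ / √((Cω)²+λ²) = 105.8 / 135 = 0.781 K.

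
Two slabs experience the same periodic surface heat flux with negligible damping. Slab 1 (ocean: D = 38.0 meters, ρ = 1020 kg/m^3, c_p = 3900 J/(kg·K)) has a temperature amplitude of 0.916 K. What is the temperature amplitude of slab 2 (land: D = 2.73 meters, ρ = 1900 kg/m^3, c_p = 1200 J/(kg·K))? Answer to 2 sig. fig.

22 K

C_ocean = 1.51×10^8 J/(m²·K); C_land = 6.22×10^6 J/(m²·K).
A ∝ 1/C ⇒ A_land = A_ocean × C_ocean/C_land = 0.916 × 24.3 = 22.2 K.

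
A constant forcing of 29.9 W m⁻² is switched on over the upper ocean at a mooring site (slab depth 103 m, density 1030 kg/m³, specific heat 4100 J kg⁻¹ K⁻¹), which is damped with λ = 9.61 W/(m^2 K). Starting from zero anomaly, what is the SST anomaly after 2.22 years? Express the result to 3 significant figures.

Areal heat capacity C = ρ c_p D = 1030 × 4100 × 103 = 4.35×10^8 J m⁻² K⁻¹.
τ = C / λ = 4.35×10^8 / 9.61 = 4.53×10^7 s.
Equilibrium anomaly ΔT_eq = F / λ = 29.9 / 9.61 = 3.11 K.
t = 2.22 years = 7.01×10^7 s, so t/τ = 1.55.
ΔT(t) = ΔT_eq (1 − e^(−t/τ)) = 3.11 × (1 − e^−1.55) = 2.45 K.

2.45 K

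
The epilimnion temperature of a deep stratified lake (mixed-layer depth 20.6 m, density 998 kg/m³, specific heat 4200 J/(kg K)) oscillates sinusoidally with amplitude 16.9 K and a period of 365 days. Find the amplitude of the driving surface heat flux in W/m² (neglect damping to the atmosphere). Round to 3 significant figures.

291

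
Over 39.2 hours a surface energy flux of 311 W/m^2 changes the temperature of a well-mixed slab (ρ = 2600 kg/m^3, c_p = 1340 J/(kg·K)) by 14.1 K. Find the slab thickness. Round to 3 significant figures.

0.893 m

Heat input Q = F Δt = 311 × 1.41×10^5 s = 4.39×10^7 J/m².
Required areal heat capacity C = Q / ΔT = 3.11×10^6 J/(m²·K).
Depth D = C / (ρ c_p) = 3.11×10^6 / (2600 × 1340) = 0.893 m.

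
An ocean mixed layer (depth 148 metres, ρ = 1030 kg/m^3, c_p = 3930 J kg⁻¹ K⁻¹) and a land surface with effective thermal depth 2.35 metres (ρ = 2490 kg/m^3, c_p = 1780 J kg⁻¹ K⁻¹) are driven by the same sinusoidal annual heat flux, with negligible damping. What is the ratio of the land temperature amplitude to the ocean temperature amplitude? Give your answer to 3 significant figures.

57.5

C_ocean = 1030 × 3930 × 148 = 5.99×10^8 J/(m²·K).
C_land = 2490 × 1780 × 2.35 = 1.04×10^7 J/(m²·K).
Undamped amplitude ∝ 1/C, so A_land/A_ocean = C_ocean/C_land = 57.5.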